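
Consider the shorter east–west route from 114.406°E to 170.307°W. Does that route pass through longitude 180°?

Yes

Naïve |-170.307 − 114.406| = 284.713° > 180°, so the shorter arc goes the other way round — across 180°.
Signed shortest Δλ = ((-170.307 − 114.406 + 180) mod 360) − 180 = 75.287°.
Going east by 75.287° from +114.406° passes through 180° before reaching -170.307°.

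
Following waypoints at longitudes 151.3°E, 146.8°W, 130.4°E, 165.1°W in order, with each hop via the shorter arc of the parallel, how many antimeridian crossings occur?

Leg 1: +151.3° → -146.8°, shortest Δλ = 61.9° (east) — crosses 180°.
Leg 2: -146.8° → +130.4°, shortest Δλ = -82.8° (west) — crosses 180°.
Leg 3: +130.4° → -165.1°, shortest Δλ = 64.5° (east) — crosses 180°.
Total crossings: 3.

3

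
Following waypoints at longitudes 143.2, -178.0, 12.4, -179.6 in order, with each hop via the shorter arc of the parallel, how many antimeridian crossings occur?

Leg 1: +143.2° → -178.0°, shortest Δλ = 38.8° (east) — crosses 180°.
Leg 2: -178.0° → +12.4°, shortest Δλ = -169.6° (west) — crosses 180°.
Leg 3: +12.4° → -179.6°, shortest Δλ = 168.0° (east) — crosses 180°.
Total crossings: 3.

3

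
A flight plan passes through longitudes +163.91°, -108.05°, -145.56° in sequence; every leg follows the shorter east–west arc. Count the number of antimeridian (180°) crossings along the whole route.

Leg 1: +163.91° → -108.05°, shortest Δλ = 88.04° (east) — crosses 180°.
Leg 2: -108.05° → -145.56°, shortest Δλ = -37.51° (west) — does not cross 180°.
Total crossings: 1.

1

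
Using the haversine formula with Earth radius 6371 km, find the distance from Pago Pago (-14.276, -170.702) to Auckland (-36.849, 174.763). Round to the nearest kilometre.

2894 km

Δλ = 174.763 − -170.702 = 345.465°; wrapped into (−180°, 180°]: -14.535°.
Δφ = -36.849 − -14.276 = -22.573°.
a = sin²(Δφ/2) + cos φ₁ · cos φ₂ · sin²(Δλ/2) = 0.050715.
c = 2·atan2(√a, √(1−a)) = 0.45429 rad → d = 6371·c ≈ 2894.31 km.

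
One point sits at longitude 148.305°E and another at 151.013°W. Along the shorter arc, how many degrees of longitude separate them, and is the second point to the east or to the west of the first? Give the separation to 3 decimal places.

60.682° east

Raw difference: -151.013 − 148.305 = -299.318°.
Normalise into (−180°, 180°]: -299.318° + 360° = 60.682°.
Positive ⇒ the second point lies to the east; separation 60.682°.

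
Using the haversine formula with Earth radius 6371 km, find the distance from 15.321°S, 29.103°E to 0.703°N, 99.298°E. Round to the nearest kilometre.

Δλ = 99.298 − 29.103 = 70.195°.
Δφ = 0.703 − -15.321 = 16.024°.
a = sin²(Δφ/2) + cos φ₁ · cos φ₂ · sin²(Δλ/2) = 0.338244.
c = 2·atan2(√a, √(1−a)) = 1.24136 rad → d = 6371·c ≈ 7908.69 km.

7909 km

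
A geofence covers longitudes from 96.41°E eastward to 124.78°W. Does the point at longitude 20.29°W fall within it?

No

Band width going east from +96.41° to -124.78°: ((-124.78 − 96.41) mod 360) = 138.81°.
Offset of -20.29° east of the west edge: ((-20.29 − 96.41) mod 360) = 243.30°.
243.30° > 138.81° ⇒ outside.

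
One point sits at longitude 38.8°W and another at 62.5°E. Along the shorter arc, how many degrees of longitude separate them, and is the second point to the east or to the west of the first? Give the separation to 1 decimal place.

Raw difference: 62.5 − -38.8 = 101.3°.
Normalise into (−180°, 180°]: 101.3° stays 101.3°.
Positive ⇒ the second point lies to the east; separation 101.3°.

101.3° east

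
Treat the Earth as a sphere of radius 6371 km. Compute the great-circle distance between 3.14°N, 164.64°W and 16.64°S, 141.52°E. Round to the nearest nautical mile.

Δλ = 141.52 − -164.64 = 306.16°; wrapped into (−180°, 180°]: -53.84°.
Δφ = -16.64 − 3.14 = -19.78°.
a = sin²(Δφ/2) + cos φ₁ · cos φ₂ · sin²(Δλ/2) = 0.225601.
c = 2·atan2(√a, √(1−a)) = 0.98987 rad → d = 6371·c ≈ 6306.46 km ≈ 3405.22 nmi.

3405 nmi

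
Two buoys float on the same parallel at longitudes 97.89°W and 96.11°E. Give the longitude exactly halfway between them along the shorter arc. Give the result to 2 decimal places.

179.11°E

Signed shortest Δλ from -97.89° to +96.11° is -166.00°.
Midpoint longitude = -97.89° + (-166.00°)/2 = -97.89° − 83.00° = -180.89°.
Normalise into (−180°, 180°]: +179.11°.
(The naïve average (-97.89 + +96.11)/2 = -0.89° is on the wrong side of the globe.)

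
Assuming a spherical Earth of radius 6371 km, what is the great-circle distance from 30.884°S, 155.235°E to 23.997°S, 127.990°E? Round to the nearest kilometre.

Δλ = 127.990 − 155.235 = -27.245°.
Δφ = -23.997 − -30.884 = 6.887°.
a = sin²(Δφ/2) + cos φ₁ · cos φ₂ · sin²(Δλ/2) = 0.047099.
c = 2·atan2(√a, √(1−a)) = 0.43753 rad → d = 6371·c ≈ 2787.49 km.

2787 km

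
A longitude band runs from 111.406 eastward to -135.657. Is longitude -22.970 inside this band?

No

Band width going east from +111.406° to -135.657°: ((-135.657 − 111.406) mod 360) = 112.937°.
Offset of -22.970° east of the west edge: ((-22.970 − 111.406) mod 360) = 225.624°.
225.624° > 112.937° ⇒ outside.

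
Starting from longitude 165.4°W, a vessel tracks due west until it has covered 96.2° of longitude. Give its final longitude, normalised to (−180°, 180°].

Start at -165.4°; shift −96.2° → -261.6°.
-261.6° lies outside (−180°, 180°]; add 360° → +98.4°.

98.4°E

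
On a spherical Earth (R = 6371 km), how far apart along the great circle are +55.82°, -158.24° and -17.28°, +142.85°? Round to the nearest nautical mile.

5296 nmi

Δλ = 142.85 − -158.24 = 301.09°; wrapped into (−180°, 180°]: -58.91°.
Δφ = -17.28 − 55.82 = -73.10°.
a = sin²(Δφ/2) + cos φ₁ · cos φ₂ · sin²(Δλ/2) = 0.484364.
c = 2·atan2(√a, √(1−a)) = 1.53952 rad → d = 6371·c ≈ 9808.28 km ≈ 5296.05 nmi.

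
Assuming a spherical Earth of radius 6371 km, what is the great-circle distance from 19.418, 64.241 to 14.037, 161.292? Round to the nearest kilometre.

Δλ = 161.292 − 64.241 = 97.051°.
Δφ = 14.037 − 19.418 = -5.381°.
a = sin²(Δφ/2) + cos φ₁ · cos φ₂ · sin²(Δλ/2) = 0.515838.
c = 2·atan2(√a, √(1−a)) = 1.60248 rad → d = 6371·c ≈ 10209.39 km.

10209 km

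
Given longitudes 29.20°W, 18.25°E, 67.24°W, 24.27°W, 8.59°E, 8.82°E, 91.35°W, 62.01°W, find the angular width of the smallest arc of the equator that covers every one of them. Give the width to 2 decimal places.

Sort the longitudes: -91.35°, -67.24°, -62.01°, -29.20°, -24.27°, +8.59°, +8.82°, +18.25°.
Eastward gaps between consecutive values (wrapping around): 24.11°, 5.23°, 32.81°, 4.93°, 32.86°, 0.23°, 9.43°, 250.40°.
Largest gap = 250.40° ⇒ minimal covering band is its complement: 360° − 250.40° = 109.60°.
Band runs from -91.35° eastward to +18.25°.

109.60°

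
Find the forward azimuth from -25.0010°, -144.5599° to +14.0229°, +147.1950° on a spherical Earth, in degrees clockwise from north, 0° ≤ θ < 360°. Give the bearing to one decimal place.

292.4°

Δλ = 147.1950 − -144.5599 = 291.7549°; wrapped into (−180°, 180°]: -68.2451°.
θ = atan2( sin Δλ · cos φ₂ , cos φ₁ · sin φ₂ − sin φ₁ · cos φ₂ · cos Δλ )
  = atan2(-0.90110, 0.37158) = -67.591° → normalised to [0°, 360°): 292.409°.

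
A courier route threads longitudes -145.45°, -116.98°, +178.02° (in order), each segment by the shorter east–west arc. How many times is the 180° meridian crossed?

Leg 1: -145.45° → -116.98°, shortest Δλ = 28.47° (east) — does not cross 180°.
Leg 2: -116.98° → +178.02°, shortest Δλ = -65.0° (west) — crosses 180°.
Total crossings: 1.

1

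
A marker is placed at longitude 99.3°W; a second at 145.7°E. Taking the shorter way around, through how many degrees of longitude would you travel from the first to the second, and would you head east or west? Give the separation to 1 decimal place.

Raw difference: 145.7 − -99.3 = 245.0°.
Normalise into (−180°, 180°]: 245.0° − 360° = -115.0°.
Negative ⇒ the second point lies to the west; separation 115.0°.

115.0° west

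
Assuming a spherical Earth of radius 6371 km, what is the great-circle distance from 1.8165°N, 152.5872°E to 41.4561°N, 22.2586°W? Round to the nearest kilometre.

Δλ = -22.2586 − 152.5872 = -174.8458°.
Δφ = 41.4561 − 1.8165 = 39.6396°.
a = sin²(Δφ/2) + cos φ₁ · cos φ₂ · sin²(Δλ/2) = 0.862536.
c = 2·atan2(√a, √(1−a)) = 2.38193 rad → d = 6371·c ≈ 15175.31 km.

15175 km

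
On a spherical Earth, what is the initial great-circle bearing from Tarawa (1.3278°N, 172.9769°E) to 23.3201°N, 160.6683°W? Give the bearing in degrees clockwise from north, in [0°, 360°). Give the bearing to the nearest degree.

47°

Δλ = -160.6683 − 172.9769 = -333.6452°; wrapped into (−180°, 180°]: 26.3548°.
θ = atan2( sin Δλ · cos φ₂ , cos φ₁ · sin φ₂ − sin φ₁ · cos φ₂ · cos Δλ )
  = atan2(0.40766, 0.37669) = 47.261° → normalised to [0°, 360°): 47.261°.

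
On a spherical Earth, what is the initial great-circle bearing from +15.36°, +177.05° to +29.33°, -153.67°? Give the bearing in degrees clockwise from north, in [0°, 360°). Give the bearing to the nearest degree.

Δλ = -153.67 − 177.05 = -330.72°; wrapped into (−180°, 180°]: 29.28°.
θ = atan2( sin Δλ · cos φ₂ , cos φ₁ · sin φ₂ − sin φ₁ · cos φ₂ · cos Δλ )
  = atan2(0.42638, 0.27092) = 57.569° → normalised to [0°, 360°): 57.569°.

58°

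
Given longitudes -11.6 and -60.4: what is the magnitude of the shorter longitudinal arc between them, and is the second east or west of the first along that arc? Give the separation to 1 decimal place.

48.8° west

Raw difference: -60.4 − -11.6 = -48.8°.
Normalise into (−180°, 180°]: -48.8° stays -48.8°.
Negative ⇒ the second point lies to the west; separation 48.8°.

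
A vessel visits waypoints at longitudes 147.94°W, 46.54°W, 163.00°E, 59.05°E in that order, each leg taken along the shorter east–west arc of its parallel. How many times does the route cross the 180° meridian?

Leg 1: -147.94° → -46.54°, shortest Δλ = 101.4° (east) — does not cross 180°.
Leg 2: -46.54° → +163.00°, shortest Δλ = -150.46° (west) — crosses 180°.
Leg 3: +163.00° → +59.05°, shortest Δλ = -103.95° (west) — does not cross 180°.
Total crossings: 1.

1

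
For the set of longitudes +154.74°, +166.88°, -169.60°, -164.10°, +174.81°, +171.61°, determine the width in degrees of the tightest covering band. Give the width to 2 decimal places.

Sort the longitudes: -169.60°, -164.10°, +154.74°, +166.88°, +171.61°, +174.81°.
Eastward gaps between consecutive values (wrapping around): 5.50°, 318.84°, 12.14°, 4.73°, 3.20°, 15.59°.
Largest gap = 318.84° ⇒ minimal covering band is its complement: 360° − 318.84° = 41.16°.
Band runs from +154.74° eastward to -164.10°, crossing the antimeridian.

41.16°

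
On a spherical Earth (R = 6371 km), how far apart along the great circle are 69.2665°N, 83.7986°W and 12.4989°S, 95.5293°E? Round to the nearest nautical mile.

Δλ = 95.5293 − -83.7986 = 179.3279°.
Δφ = -12.4989 − 69.2665 = -81.7654°.
a = sin²(Δφ/2) + cos φ₁ · cos φ₂ · sin²(Δλ/2) = 0.774006.
c = 2·atan2(√a, √(1−a)) = 2.15078 rad → d = 6371·c ≈ 13702.64 km ≈ 7398.83 nmi.

7399 nmi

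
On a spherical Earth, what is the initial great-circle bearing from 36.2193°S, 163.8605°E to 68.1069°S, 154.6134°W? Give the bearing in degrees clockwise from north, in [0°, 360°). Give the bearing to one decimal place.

Δλ = -154.6134 − 163.8605 = -318.4739°; wrapped into (−180°, 180°]: 41.5261°.
θ = atan2( sin Δλ · cos φ₂ , cos φ₁ · sin φ₂ − sin φ₁ · cos φ₂ · cos Δλ )
  = atan2(0.24720, -0.58363) = 157.045° → normalised to [0°, 360°): 157.045°.

157.0°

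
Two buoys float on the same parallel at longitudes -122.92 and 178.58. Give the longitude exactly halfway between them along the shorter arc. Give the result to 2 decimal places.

Signed shortest Δλ from -122.92° to +178.58° is -58.50°.
Midpoint longitude = -122.92° + (-58.50°)/2 = -122.92° − 29.25° = -152.17°.
(The naïve average (-122.92 + +178.58)/2 = 27.83° is on the wrong side of the globe.)

-152.17°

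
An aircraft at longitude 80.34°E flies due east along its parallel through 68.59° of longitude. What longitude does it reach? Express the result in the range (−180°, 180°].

Start at +80.34°; shift +68.59° → +148.93°.
+148.93° already lies in (−180°, 180°].

148.93°E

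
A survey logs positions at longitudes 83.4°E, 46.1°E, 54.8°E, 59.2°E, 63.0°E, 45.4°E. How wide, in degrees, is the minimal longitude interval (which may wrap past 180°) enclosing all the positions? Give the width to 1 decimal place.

Sort the longitudes: +45.4°, +46.1°, +54.8°, +59.2°, +63.0°, +83.4°.
Eastward gaps between consecutive values (wrapping around): 0.7°, 8.7°, 4.4°, 3.8°, 20.4°, 322.0°.
Largest gap = 322.0° ⇒ minimal covering band is its complement: 360° − 322.0° = 38.0°.
Band runs from +45.4° eastward to +83.4°.

38.0°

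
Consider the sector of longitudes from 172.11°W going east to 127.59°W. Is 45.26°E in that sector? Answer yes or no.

Band width going east from -172.11° to -127.59°: ((-127.59 − -172.11) mod 360) = 44.52°.
Offset of +45.26° east of the west edge: ((45.26 − -172.11) mod 360) = 217.37°.
217.37° > 44.52° ⇒ outside.

No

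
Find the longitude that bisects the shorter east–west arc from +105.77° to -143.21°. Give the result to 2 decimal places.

Signed shortest Δλ from +105.77° to -143.21° is +111.02°.
Midpoint longitude = +105.77° + (+111.02°)/2 = +105.77° + 55.51° = +161.28°.
(The naïve average (+105.77 + -143.21)/2 = -18.72° is on the wrong side of the globe.)

+161.28°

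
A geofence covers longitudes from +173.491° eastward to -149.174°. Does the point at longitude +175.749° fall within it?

Yes

Band width going east from +173.491° to -149.174°: ((-149.174 − 173.491) mod 360) = 37.335°.
Offset of +175.749° east of the west edge: ((175.749 − 173.491) mod 360) = 2.258°.
2.258° ≤ 37.335° ⇒ inside.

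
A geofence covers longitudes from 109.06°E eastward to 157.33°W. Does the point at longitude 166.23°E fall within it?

Yes

Band width going east from +109.06° to -157.33°: ((-157.33 − 109.06) mod 360) = 93.61°.
Offset of +166.23° east of the west edge: ((166.23 − 109.06) mod 360) = 57.17°.
57.17° ≤ 93.61° ⇒ inside.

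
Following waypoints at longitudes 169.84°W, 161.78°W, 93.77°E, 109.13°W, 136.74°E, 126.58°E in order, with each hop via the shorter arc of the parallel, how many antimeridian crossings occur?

3

Leg 1: -169.84° → -161.78°, shortest Δλ = 8.06° (east) — does not cross 180°.
Leg 2: -161.78° → +93.77°, shortest Δλ = -104.45° (west) — crosses 180°.
Leg 3: +93.77° → -109.13°, shortest Δλ = 157.1° (east) — crosses 180°.
Leg 4: -109.13° → +136.74°, shortest Δλ = -114.13° (west) — crosses 180°.
Leg 5: +136.74° → +126.58°, shortest Δλ = -10.16° (west) — does not cross 180°.
Total crossings: 3.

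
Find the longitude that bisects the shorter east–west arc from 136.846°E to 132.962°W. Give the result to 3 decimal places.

178.058°W

Signed shortest Δλ from +136.846° to -132.962° is +90.192°.
Midpoint longitude = +136.846° + (+90.192°)/2 = +136.846° + 45.096° = +181.942°.
Normalise into (−180°, 180°]: -178.058°.
(The naïve average (+136.846 + -132.962)/2 = 1.942° is on the wrong side of the globe.)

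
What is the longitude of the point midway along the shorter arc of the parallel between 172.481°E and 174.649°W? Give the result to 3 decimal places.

Signed shortest Δλ from +172.481° to -174.649° is +12.870°.
Midpoint longitude = +172.481° + (+12.870°)/2 = +172.481° + 6.435° = +178.916°.
(The naïve average (+172.481 + -174.649)/2 = -1.084° is on the wrong side of the globe.)

178.916°E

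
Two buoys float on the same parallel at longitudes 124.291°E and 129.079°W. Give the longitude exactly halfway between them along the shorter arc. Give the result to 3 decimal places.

Signed shortest Δλ from +124.291° to -129.079° is +106.630°.
Midpoint longitude = +124.291° + (+106.630°)/2 = +124.291° + 53.315° = +177.606°.
(The naïve average (+124.291 + -129.079)/2 = -2.394° is on the wrong side of the globe.)

177.606°E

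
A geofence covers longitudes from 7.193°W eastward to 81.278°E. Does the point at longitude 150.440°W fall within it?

Band width going east from -7.193° to +81.278°: ((81.278 − -7.193) mod 360) = 88.471°.
Offset of -150.440° east of the west edge: ((-150.440 − -7.193) mod 360) = 216.753°.
216.753° > 88.471° ⇒ outside.

No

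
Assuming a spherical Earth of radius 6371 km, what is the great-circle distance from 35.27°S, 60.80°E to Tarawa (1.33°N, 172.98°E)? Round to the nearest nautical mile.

Δλ = 172.98 − 60.80 = 112.18°.
Δφ = 1.33 − -35.27 = 36.60°.
a = sin²(Δφ/2) + cos φ₁ · cos φ₂ · sin²(Δλ/2) = 0.660770.
c = 2·atan2(√a, √(1−a)) = 1.89815 rad → d = 6371·c ≈ 12093.12 km ≈ 6529.77 nmi.

6530 nmi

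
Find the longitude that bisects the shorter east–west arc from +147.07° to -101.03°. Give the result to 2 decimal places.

Signed shortest Δλ from +147.07° to -101.03° is +111.90°.
Midpoint longitude = +147.07° + (+111.90°)/2 = +147.07° + 55.95° = +203.02°.
Normalise into (−180°, 180°]: -156.98°.
(The naïve average (+147.07 + -101.03)/2 = 23.02° is on the wrong side of the globe.)

-156.98°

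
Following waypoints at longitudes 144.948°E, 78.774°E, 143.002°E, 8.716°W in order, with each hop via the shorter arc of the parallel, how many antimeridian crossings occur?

0

Leg 1: +144.948° → +78.774°, shortest Δλ = -66.174° (west) — does not cross 180°.
Leg 2: +78.774° → +143.002°, shortest Δλ = 64.228° (east) — does not cross 180°.
Leg 3: +143.002° → -8.716°, shortest Δλ = -151.718° (west) — does not cross 180°.
Total crossings: 0.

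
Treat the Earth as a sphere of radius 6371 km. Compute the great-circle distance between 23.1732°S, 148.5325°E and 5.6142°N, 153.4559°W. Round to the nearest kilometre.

Δλ = -153.4559 − 148.5325 = -301.9884°; wrapped into (−180°, 180°]: 58.0116°.
Δφ = 5.6142 − -23.1732 = 28.7874°.
a = sin²(Δφ/2) + cos φ₁ · cos φ₂ · sin²(Δλ/2) = 0.276913.
c = 2·atan2(√a, √(1−a)) = 1.10831 rad → d = 6371·c ≈ 7061.05 km.

7061 km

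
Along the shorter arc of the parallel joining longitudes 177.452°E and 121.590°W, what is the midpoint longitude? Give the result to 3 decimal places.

152.069°W

Signed shortest Δλ from +177.452° to -121.590° is +60.958°.
Midpoint longitude = +177.452° + (+60.958°)/2 = +177.452° + 30.479° = +207.931°.
Normalise into (−180°, 180°]: -152.069°.
(The naïve average (+177.452 + -121.590)/2 = 27.931° is on the wrong side of the globe.)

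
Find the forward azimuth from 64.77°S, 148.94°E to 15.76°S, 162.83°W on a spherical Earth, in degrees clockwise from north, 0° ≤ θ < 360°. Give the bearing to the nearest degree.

57°

Δλ = -162.83 − 148.94 = -311.77°; wrapped into (−180°, 180°]: 48.23°.
θ = atan2( sin Δλ · cos φ₂ , cos φ₁ · sin φ₂ − sin φ₁ · cos φ₂ · cos Δλ )
  = atan2(0.71779, 0.46417) = 57.111° → normalised to [0°, 360°): 57.111°.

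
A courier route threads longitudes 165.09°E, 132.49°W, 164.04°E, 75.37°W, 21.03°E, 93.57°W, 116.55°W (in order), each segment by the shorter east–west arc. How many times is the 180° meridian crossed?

3

Leg 1: +165.09° → -132.49°, shortest Δλ = 62.42° (east) — crosses 180°.
Leg 2: -132.49° → +164.04°, shortest Δλ = -63.47° (west) — crosses 180°.
Leg 3: +164.04° → -75.37°, shortest Δλ = 120.59° (east) — crosses 180°.
Leg 4: -75.37° → +21.03°, shortest Δλ = 96.4° (east) — does not cross 180°.
Leg 5: +21.03° → -93.57°, shortest Δλ = -114.6° (west) — does not cross 180°.
Leg 6: -93.57° → -116.55°, shortest Δλ = -22.98° (west) — does not cross 180°.
Total crossings: 3.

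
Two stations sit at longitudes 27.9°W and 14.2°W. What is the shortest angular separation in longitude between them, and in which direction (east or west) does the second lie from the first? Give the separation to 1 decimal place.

Raw difference: -14.2 − -27.9 = 13.7°.
Normalise into (−180°, 180°]: 13.7° stays 13.7°.
Positive ⇒ the second point lies to the east; separation 13.7°.

13.7° east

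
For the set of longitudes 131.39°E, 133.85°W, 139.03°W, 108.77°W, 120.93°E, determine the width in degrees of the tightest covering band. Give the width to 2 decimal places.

Sort the longitudes: -139.03°, -133.85°, -108.77°, +120.93°, +131.39°.
Eastward gaps between consecutive values (wrapping around): 5.18°, 25.08°, 229.70°, 10.46°, 89.58°.
Largest gap = 229.70° ⇒ minimal covering band is its complement: 360° − 229.70° = 130.30°.
Band runs from +120.93° eastward to -108.77°, crossing the antimeridian.

130.30°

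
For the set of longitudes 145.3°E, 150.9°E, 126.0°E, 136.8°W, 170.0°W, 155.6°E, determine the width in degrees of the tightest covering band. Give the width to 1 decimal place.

97.2°

Sort the longitudes: -170.0°, -136.8°, +126.0°, +145.3°, +150.9°, +155.6°.
Eastward gaps between consecutive values (wrapping around): 33.2°, 262.8°, 19.3°, 5.6°, 4.7°, 34.4°.
Largest gap = 262.8° ⇒ minimal covering band is its complement: 360° − 262.8° = 97.2°.
Band runs from +126.0° eastward to -136.8°, crossing the antimeridian.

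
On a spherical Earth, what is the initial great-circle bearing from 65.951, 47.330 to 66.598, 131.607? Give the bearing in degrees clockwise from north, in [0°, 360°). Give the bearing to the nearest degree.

49°

Δλ = 131.607 − 47.330 = 84.277°.
θ = atan2( sin Δλ · cos φ₂ , cos φ₁ · sin φ₂ − sin φ₁ · cos φ₂ · cos Δλ )
  = atan2(0.39520, 0.33783) = 49.475° → normalised to [0°, 360°): 49.475°.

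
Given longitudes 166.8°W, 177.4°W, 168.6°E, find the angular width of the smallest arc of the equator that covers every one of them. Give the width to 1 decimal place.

Sort the longitudes: -177.4°, -166.8°, +168.6°.
Eastward gaps between consecutive values (wrapping around): 10.6°, 335.4°, 14.0°.
Largest gap = 335.4° ⇒ minimal covering band is its complement: 360° − 335.4° = 24.6°.
Band runs from +168.6° eastward to -166.8°, crossing the antimeridian.

24.6°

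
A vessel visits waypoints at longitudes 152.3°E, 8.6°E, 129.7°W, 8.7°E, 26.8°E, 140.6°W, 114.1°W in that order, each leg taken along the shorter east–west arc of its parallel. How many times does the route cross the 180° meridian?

0

Leg 1: +152.3° → +8.6°, shortest Δλ = -143.7° (west) — does not cross 180°.
Leg 2: +8.6° → -129.7°, shortest Δλ = -138.3° (west) — does not cross 180°.
Leg 3: -129.7° → +8.7°, shortest Δλ = 138.4° (east) — does not cross 180°.
Leg 4: +8.7° → +26.8°, shortest Δλ = 18.1° (east) — does not cross 180°.
Leg 5: +26.8° → -140.6°, shortest Δλ = -167.4° (west) — does not cross 180°.
Leg 6: -140.6° → -114.1°, shortest Δλ = 26.5° (east) — does not cross 180°.
Total crossings: 0.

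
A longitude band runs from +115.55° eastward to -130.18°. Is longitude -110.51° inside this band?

Band width going east from +115.55° to -130.18°: ((-130.18 − 115.55) mod 360) = 114.27°.
Offset of -110.51° east of the west edge: ((-110.51 − 115.55) mod 360) = 133.94°.
133.94° > 114.27° ⇒ outside.

No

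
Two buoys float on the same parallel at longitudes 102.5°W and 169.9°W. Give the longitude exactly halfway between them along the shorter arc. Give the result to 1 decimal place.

136.2°W

Signed shortest Δλ from -102.5° to -169.9° is -67.4°.
Midpoint longitude = -102.5° + (-67.4°)/2 = -102.5° − 33.7° = -136.2°.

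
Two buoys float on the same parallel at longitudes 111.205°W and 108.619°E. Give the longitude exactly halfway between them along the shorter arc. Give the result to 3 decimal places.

Signed shortest Δλ from -111.205° to +108.619° is -140.176°.
Midpoint longitude = -111.205° + (-140.176°)/2 = -111.205° − 70.088° = -181.293°.
Normalise into (−180°, 180°]: +178.707°.
(The naïve average (-111.205 + +108.619)/2 = -1.293° is on the wrong side of the globe.)

178.707°E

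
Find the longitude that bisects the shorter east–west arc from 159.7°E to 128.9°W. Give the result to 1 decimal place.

164.6°W

Signed shortest Δλ from +159.7° to -128.9° is +71.4°.
Midpoint longitude = +159.7° + (+71.4°)/2 = +159.7° + 35.7° = +195.4°.
Normalise into (−180°, 180°]: -164.6°.
(The naïve average (+159.7 + -128.9)/2 = 15.4° is on the wrong side of the globe.)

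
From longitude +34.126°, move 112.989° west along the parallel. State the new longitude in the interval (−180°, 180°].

Start at +34.126°; shift −112.989° → -78.863°.
-78.863° already lies in (−180°, 180°].

-78.863°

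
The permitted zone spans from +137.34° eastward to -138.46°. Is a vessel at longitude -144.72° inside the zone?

Band width going east from +137.34° to -138.46°: ((-138.46 − 137.34) mod 360) = 84.20°.
Offset of -144.72° east of the west edge: ((-144.72 − 137.34) mod 360) = 77.94°.
77.94° ≤ 84.20° ⇒ inside.

Yes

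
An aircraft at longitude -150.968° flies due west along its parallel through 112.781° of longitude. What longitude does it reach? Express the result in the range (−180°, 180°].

Start at -150.968°; shift −112.781° → -263.749°.
-263.749° lies outside (−180°, 180°]; add 360° → +96.251°.

+96.251°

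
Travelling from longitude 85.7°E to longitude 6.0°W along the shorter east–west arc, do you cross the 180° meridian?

No

Signed shortest Δλ = ((-6.0 − 85.7 + 180) mod 360) − 180 = -91.7°.
Going west by 91.7° from +85.7° reaches -6.0° without touching 180°.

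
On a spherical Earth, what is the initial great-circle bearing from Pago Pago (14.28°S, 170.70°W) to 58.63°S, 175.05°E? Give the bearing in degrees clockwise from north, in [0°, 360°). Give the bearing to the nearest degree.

Δλ = 175.05 − -170.70 = 345.75°; wrapped into (−180°, 180°]: -14.25°.
θ = atan2( sin Δλ · cos φ₂ , cos φ₁ · sin φ₂ − sin φ₁ · cos φ₂ · cos Δλ )
  = atan2(-0.12814, -0.70299) = -169.670° → normalised to [0°, 360°): 190.330°.

190°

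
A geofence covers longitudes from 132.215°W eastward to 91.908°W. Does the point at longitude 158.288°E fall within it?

No

Band width going east from -132.215° to -91.908°: ((-91.908 − -132.215) mod 360) = 40.307°.
Offset of +158.288° east of the west edge: ((158.288 − -132.215) mod 360) = 290.503°.
290.503° > 40.307° ⇒ outside.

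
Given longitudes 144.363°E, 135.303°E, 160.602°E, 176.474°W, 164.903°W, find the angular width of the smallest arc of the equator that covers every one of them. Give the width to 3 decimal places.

59.794°

Sort the longitudes: -176.474°, -164.903°, +135.303°, +144.363°, +160.602°.
Eastward gaps between consecutive values (wrapping around): 11.571°, 300.206°, 9.060°, 16.239°, 22.924°.
Largest gap = 300.206° ⇒ minimal covering band is its complement: 360° − 300.206° = 59.794°.
Band runs from +135.303° eastward to -164.903°, crossing the antimeridian.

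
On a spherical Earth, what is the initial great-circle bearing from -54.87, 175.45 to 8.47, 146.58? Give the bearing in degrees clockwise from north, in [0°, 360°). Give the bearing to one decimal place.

328.9°

Δλ = 146.58 − 175.45 = -28.87°.
θ = atan2( sin Δλ · cos φ₂ , cos φ₁ · sin φ₂ − sin φ₁ · cos φ₂ · cos Δλ )
  = atan2(-0.47756, 0.79315) = -31.052° → normalised to [0°, 360°): 328.948°.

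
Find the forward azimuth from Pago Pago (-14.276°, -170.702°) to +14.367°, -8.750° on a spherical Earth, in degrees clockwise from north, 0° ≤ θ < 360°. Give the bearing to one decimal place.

Δλ = -8.750 − -170.702 = 161.952°.
θ = atan2( sin Δλ · cos φ₂ , cos φ₁ · sin φ₂ − sin φ₁ · cos φ₂ · cos Δλ )
  = atan2(0.30012, 0.01334) = 87.455° → normalised to [0°, 360°): 87.455°.

87.5°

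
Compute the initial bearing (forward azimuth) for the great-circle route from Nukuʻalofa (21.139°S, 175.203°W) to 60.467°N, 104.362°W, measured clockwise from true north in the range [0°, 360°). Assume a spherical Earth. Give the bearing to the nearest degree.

Δλ = -104.362 − -175.203 = 70.841°.
θ = atan2( sin Δλ · cos φ₂ , cos φ₁ · sin φ₂ − sin φ₁ · cos φ₂ · cos Δλ )
  = atan2(0.46562, 0.86986) = 28.159° → normalised to [0°, 360°): 28.159°.

28°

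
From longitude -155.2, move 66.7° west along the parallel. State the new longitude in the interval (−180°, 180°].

Start at -155.2°; shift −66.7° → -221.9°.
-221.9° lies outside (−180°, 180°]; add 360° → +138.1°.

+138.1°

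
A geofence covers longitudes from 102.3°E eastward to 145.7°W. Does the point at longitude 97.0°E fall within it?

No

Band width going east from +102.3° to -145.7°: ((-145.7 − 102.3) mod 360) = 112.0°.
Offset of +97.0° east of the west edge: ((97.0 − 102.3) mod 360) = 354.7°.
354.7° > 112.0° ⇒ outside.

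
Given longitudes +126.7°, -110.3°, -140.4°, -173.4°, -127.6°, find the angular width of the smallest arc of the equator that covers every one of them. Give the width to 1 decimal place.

123.0°

Sort the longitudes: -173.4°, -140.4°, -127.6°, -110.3°, +126.7°.
Eastward gaps between consecutive values (wrapping around): 33.0°, 12.8°, 17.3°, 237.0°, 59.9°.
Largest gap = 237.0° ⇒ minimal covering band is its complement: 360° − 237.0° = 123.0°.
Band runs from +126.7° eastward to -110.3°, crossing the antimeridian.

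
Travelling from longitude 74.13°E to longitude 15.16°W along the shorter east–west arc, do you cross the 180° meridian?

No

Signed shortest Δλ = ((-15.16 − 74.13 + 180) mod 360) − 180 = -89.29°.
Going west by 89.29° from +74.13° reaches -15.16° without touching 180°.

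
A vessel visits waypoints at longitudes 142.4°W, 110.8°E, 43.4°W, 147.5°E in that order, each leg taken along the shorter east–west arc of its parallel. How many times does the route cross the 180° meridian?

Leg 1: -142.4° → +110.8°, shortest Δλ = -106.8° (west) — crosses 180°.
Leg 2: +110.8° → -43.4°, shortest Δλ = -154.2° (west) — does not cross 180°.
Leg 3: -43.4° → +147.5°, shortest Δλ = -169.1° (west) — crosses 180°.
Total crossings: 2.

2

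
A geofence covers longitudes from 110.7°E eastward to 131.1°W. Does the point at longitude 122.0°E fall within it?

Band width going east from +110.7° to -131.1°: ((-131.1 − 110.7) mod 360) = 118.2°.
Offset of +122.0° east of the west edge: ((122.0 − 110.7) mod 360) = 11.3°.
11.3° ≤ 118.2° ⇒ inside.

Yes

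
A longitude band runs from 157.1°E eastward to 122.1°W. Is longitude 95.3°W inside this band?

Band width going east from +157.1° to -122.1°: ((-122.1 − 157.1) mod 360) = 80.8°.
Offset of -95.3° east of the west edge: ((-95.3 − 157.1) mod 360) = 107.6°.
107.6° > 80.8° ⇒ outside.

No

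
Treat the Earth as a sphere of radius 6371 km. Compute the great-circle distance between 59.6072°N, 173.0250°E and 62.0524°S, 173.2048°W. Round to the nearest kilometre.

13579 km

Δλ = -173.2048 − 173.0250 = -346.2298°; wrapped into (−180°, 180°]: 13.7702°.
Δφ = -62.0524 − 59.6072 = -121.6596°.
a = sin²(Δφ/2) + cos φ₁ · cos φ₂ · sin²(Δλ/2) = 0.765843.
c = 2·atan2(√a, √(1−a)) = 2.13139 rad → d = 6371·c ≈ 13579.07 km.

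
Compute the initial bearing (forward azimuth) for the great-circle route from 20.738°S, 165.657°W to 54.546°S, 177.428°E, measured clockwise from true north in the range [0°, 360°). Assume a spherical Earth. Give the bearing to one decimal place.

196.6°

Δλ = 177.428 − -165.657 = 343.085°; wrapped into (−180°, 180°]: -16.915°.
θ = atan2( sin Δλ · cos φ₂ , cos φ₁ · sin φ₂ − sin φ₁ · cos φ₂ · cos Δλ )
  = atan2(-0.16877, -0.56530) = -163.377° → normalised to [0°, 360°): 196.623°.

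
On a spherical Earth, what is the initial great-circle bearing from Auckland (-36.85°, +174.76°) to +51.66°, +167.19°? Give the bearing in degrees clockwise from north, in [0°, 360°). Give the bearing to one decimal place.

Δλ = 167.19 − 174.76 = -7.57°.
θ = atan2( sin Δλ · cos φ₂ , cos φ₁ · sin φ₂ − sin φ₁ · cos φ₂ · cos Δλ )
  = atan2(-0.08172, 0.99642) = -4.689° → normalised to [0°, 360°): 355.311°.

355.3°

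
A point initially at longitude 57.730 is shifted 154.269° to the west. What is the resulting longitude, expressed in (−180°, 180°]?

Start at +57.730°; shift −154.269° → -96.539°.
-96.539° already lies in (−180°, 180°].

-96.539°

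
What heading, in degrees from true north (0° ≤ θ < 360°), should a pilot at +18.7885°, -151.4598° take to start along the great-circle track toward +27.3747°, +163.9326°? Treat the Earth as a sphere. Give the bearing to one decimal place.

290.4°

Δλ = 163.9326 − -151.4598 = 315.3924°; wrapped into (−180°, 180°]: -44.6076°.
θ = atan2( sin Δλ · cos φ₂ , cos φ₁ · sin φ₂ − sin φ₁ · cos φ₂ · cos Δλ )
  = atan2(-0.62361, 0.23169) = -69.619° → normalised to [0°, 360°): 290.381°.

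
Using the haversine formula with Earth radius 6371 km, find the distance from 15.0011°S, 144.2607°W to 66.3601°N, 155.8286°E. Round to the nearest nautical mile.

Δλ = 155.8286 − -144.2607 = 300.0893°; wrapped into (−180°, 180°]: -59.9107°.
Δφ = 66.3601 − -15.0011 = 81.3612°.
a = sin²(Δφ/2) + cos φ₁ · cos φ₂ · sin²(Δλ/2) = 0.521467.
c = 2·atan2(√a, √(1−a)) = 1.61374 rad → d = 6371·c ≈ 10281.16 km ≈ 5551.38 nmi.

5551 nmi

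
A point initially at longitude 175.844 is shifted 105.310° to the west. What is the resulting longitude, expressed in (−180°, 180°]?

+70.534°

Start at +175.844°; shift −105.310° → +70.534°.
+70.534° already lies in (−180°, 180°].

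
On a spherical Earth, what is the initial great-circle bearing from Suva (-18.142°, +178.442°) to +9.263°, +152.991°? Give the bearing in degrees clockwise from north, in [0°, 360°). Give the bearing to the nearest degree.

Δλ = 152.991 − 178.442 = -25.451°.
θ = atan2( sin Δλ · cos φ₂ , cos φ₁ · sin φ₂ − sin φ₁ · cos φ₂ · cos Δλ )
  = atan2(-0.42414, 0.43045) = -44.576° → normalised to [0°, 360°): 315.424°.

315°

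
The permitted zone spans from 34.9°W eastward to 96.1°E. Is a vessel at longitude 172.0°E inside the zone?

No

Band width going east from -34.9° to +96.1°: ((96.1 − -34.9) mod 360) = 131.0°.
Offset of +172.0° east of the west edge: ((172.0 − -34.9) mod 360) = 206.9°.
206.9° > 131.0° ⇒ outside.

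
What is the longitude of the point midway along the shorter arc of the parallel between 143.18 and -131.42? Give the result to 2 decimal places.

Signed shortest Δλ from +143.18° to -131.42° is +85.40°.
Midpoint longitude = +143.18° + (+85.40°)/2 = +143.18° + 42.70° = +185.88°.
Normalise into (−180°, 180°]: -174.12°.
(The naïve average (+143.18 + -131.42)/2 = 5.88° is on the wrong side of the globe.)

-174.12°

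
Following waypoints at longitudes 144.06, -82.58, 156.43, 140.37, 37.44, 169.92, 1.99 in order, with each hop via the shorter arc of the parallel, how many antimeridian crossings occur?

Leg 1: +144.06° → -82.58°, shortest Δλ = 133.36° (east) — crosses 180°.
Leg 2: -82.58° → +156.43°, shortest Δλ = -120.99° (west) — crosses 180°.
Leg 3: +156.43° → +140.37°, shortest Δλ = -16.06° (west) — does not cross 180°.
Leg 4: +140.37° → +37.44°, shortest Δλ = -102.93° (west) — does not cross 180°.
Leg 5: +37.44° → +169.92°, shortest Δλ = 132.48° (east) — does not cross 180°.
Leg 6: +169.92° → +1.99°, shortest Δλ = -167.93° (west) — does not cross 180°.
Total crossings: 2.

2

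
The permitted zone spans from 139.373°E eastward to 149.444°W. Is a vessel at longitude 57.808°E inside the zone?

Band width going east from +139.373° to -149.444°: ((-149.444 − 139.373) mod 360) = 71.183°.
Offset of +57.808° east of the west edge: ((57.808 − 139.373) mod 360) = 278.435°.
278.435° > 71.183° ⇒ outside.

No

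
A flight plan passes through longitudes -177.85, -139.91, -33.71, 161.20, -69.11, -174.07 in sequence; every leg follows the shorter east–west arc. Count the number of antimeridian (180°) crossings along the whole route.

Leg 1: -177.85° → -139.91°, shortest Δλ = 37.94° (east) — does not cross 180°.
Leg 2: -139.91° → -33.71°, shortest Δλ = 106.2° (east) — does not cross 180°.
Leg 3: -33.71° → +161.20°, shortest Δλ = -165.09° (west) — crosses 180°.
Leg 4: +161.20° → -69.11°, shortest Δλ = 129.69° (east) — crosses 180°.
Leg 5: -69.11° → -174.07°, shortest Δλ = -104.96° (west) — does not cross 180°.
Total crossings: 2.

2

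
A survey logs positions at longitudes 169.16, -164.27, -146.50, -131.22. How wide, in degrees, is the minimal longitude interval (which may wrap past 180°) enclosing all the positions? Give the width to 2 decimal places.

Sort the longitudes: -164.27°, -146.50°, -131.22°, +169.16°.
Eastward gaps between consecutive values (wrapping around): 17.77°, 15.28°, 300.38°, 26.57°.
Largest gap = 300.38° ⇒ minimal covering band is its complement: 360° − 300.38° = 59.62°.
Band runs from +169.16° eastward to -131.22°, crossing the antimeridian.

59.62°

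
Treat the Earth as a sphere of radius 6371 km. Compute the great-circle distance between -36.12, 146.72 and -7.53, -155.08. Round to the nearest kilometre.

6677 km

Δλ = -155.08 − 146.72 = -301.80°; wrapped into (−180°, 180°]: 58.20°.
Δφ = -7.53 − -36.12 = 28.59°.
a = sin²(Δφ/2) + cos φ₁ · cos φ₂ · sin²(Δλ/2) = 0.250378.
c = 2·atan2(√a, √(1−a)) = 1.04807 rad → d = 6371·c ≈ 6677.25 km.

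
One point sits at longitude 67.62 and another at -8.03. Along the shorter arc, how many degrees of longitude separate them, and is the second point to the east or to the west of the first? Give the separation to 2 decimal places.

Raw difference: -8.03 − 67.62 = -75.65°.
Normalise into (−180°, 180°]: -75.65° stays -75.65°.
Negative ⇒ the second point lies to the west; separation 75.65°.

75.65° west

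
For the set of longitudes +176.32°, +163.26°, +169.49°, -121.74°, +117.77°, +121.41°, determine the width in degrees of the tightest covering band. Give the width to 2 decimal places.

120.49°

Sort the longitudes: -121.74°, +117.77°, +121.41°, +163.26°, +169.49°, +176.32°.
Eastward gaps between consecutive values (wrapping around): 239.51°, 3.64°, 41.85°, 6.23°, 6.83°, 61.94°.
Largest gap = 239.51° ⇒ minimal covering band is its complement: 360° − 239.51° = 120.49°.
Band runs from +117.77° eastward to -121.74°, crossing the antimeridian.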